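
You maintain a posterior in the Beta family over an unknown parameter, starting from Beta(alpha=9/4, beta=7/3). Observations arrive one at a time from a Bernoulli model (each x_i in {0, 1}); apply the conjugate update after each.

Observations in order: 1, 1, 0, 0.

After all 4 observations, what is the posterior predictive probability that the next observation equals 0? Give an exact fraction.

52/103

obs 1: x=1 → posterior Beta(13/4, 7/3)
obs 2: x=1 → posterior Beta(17/4, 7/3)
obs 3: x=0 → posterior Beta(17/4, 10/3)
obs 4: x=0 → posterior Beta(17/4, 13/3)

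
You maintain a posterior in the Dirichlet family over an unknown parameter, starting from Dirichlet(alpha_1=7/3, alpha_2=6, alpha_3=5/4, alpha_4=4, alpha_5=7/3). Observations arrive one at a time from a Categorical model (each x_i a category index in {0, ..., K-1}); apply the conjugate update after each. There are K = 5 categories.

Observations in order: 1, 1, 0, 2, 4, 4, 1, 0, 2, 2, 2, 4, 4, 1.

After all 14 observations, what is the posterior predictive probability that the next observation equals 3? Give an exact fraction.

48/359

obs 1: x=1 → posterior Dirichlet(7/3, 7, 5/4, 4, 7/3)
obs 2: x=1 → posterior Dirichlet(7/3, 8, 5/4, 4, 7/3)
obs 3: x=0 → posterior Dirichlet(10/3, 8, 5/4, 4, 7/3)
obs 4: x=2 → posterior Dirichlet(10/3, 8, 9/4, 4, 7/3)
obs 5: x=4 → posterior Dirichlet(10/3, 8, 9/4, 4, 10/3)
obs 6: x=4 → posterior Dirichlet(10/3, 8, 9/4, 4, 13/3)
obs 7: x=1 → posterior Dirichlet(10/3, 9, 9/4, 4, 13/3)
obs 8: x=0 → posterior Dirichlet(13/3, 9, 9/4, 4, 13/3)
obs 9: x=2 → posterior Dirichlet(13/3, 9, 13/4, 4, 13/3)
obs 10: x=2 → posterior Dirichlet(13/3, 9, 17/4, 4, 13/3)
obs 11: x=2 → posterior Dirichlet(13/3, 9, 21/4, 4, 13/3)
obs 12: x=4 → posterior Dirichlet(13/3, 9, 21/4, 4, 16/3)
obs 13: x=4 → posterior Dirichlet(13/3, 9, 21/4, 4, 19/3)
obs 14: x=1 → posterior Dirichlet(13/3, 10, 21/4, 4, 19/3)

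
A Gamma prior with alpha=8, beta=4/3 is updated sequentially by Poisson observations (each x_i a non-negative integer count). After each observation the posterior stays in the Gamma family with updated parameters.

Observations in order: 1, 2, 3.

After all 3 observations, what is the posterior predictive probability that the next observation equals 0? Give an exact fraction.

3937376385699289/72057594037927936

obs 1: x=1 → posterior Gamma(9, 7/3)
obs 2: x=2 → posterior Gamma(11, 10/3)
obs 3: x=3 → posterior Gamma(14, 13/3)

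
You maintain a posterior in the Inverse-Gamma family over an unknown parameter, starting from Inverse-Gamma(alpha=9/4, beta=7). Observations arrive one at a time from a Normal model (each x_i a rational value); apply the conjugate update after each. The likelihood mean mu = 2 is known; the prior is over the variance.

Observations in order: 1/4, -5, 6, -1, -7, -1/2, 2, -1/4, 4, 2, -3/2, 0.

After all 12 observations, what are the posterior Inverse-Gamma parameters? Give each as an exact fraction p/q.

alpha=33/4, beta=1629/16

obs 1: x=1/4 → posterior Inverse-Gamma(11/4, 273/32)
obs 2: x=-5 → posterior Inverse-Gamma(13/4, 1057/32)
obs 3: x=6 → posterior Inverse-Gamma(15/4, 1313/32)
obs 4: x=-1 → posterior Inverse-Gamma(17/4, 1457/32)
obs 5: x=-7 → posterior Inverse-Gamma(19/4, 2753/32)
obs 6: x=-1/2 → posterior Inverse-Gamma(21/4, 2853/32)
obs 7: x=2 → posterior Inverse-Gamma(23/4, 2853/32)
obs 8: x=-1/4 → posterior Inverse-Gamma(25/4, 1467/16)
obs 9: x=4 → posterior Inverse-Gamma(27/4, 1499/16)
obs 10: x=2 → posterior Inverse-Gamma(29/4, 1499/16)
obs 11: x=-3/2 → posterior Inverse-Gamma(31/4, 1597/16)
obs 12: x=0 → posterior Inverse-Gamma(33/4, 1629/16)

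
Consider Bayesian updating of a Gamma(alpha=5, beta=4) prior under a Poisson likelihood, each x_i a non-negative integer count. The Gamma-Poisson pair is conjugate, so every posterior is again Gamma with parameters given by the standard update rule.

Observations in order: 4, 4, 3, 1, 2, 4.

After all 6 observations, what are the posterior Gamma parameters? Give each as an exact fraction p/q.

obs 1: x=4 → posterior Gamma(9, 5)
obs 2: x=4 → posterior Gamma(13, 6)
obs 3: x=3 → posterior Gamma(16, 7)
obs 4: x=1 → posterior Gamma(17, 8)
obs 5: x=2 → posterior Gamma(19, 9)
obs 6: x=4 → posterior Gamma(23, 10)

alpha=23, beta=10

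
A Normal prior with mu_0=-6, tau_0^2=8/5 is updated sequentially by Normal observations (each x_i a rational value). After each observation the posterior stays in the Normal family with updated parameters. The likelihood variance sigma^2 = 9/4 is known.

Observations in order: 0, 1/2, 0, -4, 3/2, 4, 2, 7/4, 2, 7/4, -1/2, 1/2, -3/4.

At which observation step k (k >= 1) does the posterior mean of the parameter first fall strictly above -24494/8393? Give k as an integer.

obs 1: x=0 → posterior Normal(-270/77, 72/77)
obs 2: x=1/2 → posterior Normal(-254/109, 72/109)
obs 3: x=0 → posterior Normal(-254/141, 24/47)
obs 4: x=-4 → posterior Normal(-382/173, 72/173)
obs 5: x=3/2 → posterior Normal(-334/205, 72/205)
obs 6: x=4 → posterior Normal(-206/237, 24/79)
obs 7: x=2 → posterior Normal(-142/269, 72/269)
obs 8: x=7/4 → posterior Normal(-2/7, 72/301)
obs 9: x=2 → posterior Normal(-22/333, 8/37)
obs 10: x=7/4 → posterior Normal(34/365, 72/365)
obs 11: x=-1/2 → posterior Normal(18/397, 72/397)
obs 12: x=1/2 → posterior Normal(34/429, 24/143)
obs 13: x=-3/4 → posterior Normal(10/461, 72/461)

k = 2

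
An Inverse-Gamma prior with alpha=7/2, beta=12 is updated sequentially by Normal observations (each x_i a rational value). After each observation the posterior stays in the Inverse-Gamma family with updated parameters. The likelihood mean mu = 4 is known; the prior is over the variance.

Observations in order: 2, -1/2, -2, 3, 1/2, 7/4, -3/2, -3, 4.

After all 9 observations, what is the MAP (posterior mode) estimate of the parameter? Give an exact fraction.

2909/288

obs 1: x=2 → posterior Inverse-Gamma(4, 14)
obs 2: x=-1/2 → posterior Inverse-Gamma(9/2, 193/8)
obs 3: x=-2 → posterior Inverse-Gamma(5, 337/8)
obs 4: x=3 → posterior Inverse-Gamma(11/2, 341/8)
obs 5: x=1/2 → posterior Inverse-Gamma(6, 195/4)
obs 6: x=7/4 → posterior Inverse-Gamma(13/2, 1641/32)
obs 7: x=-3/2 → posterior Inverse-Gamma(7, 2125/32)
obs 8: x=-3 → posterior Inverse-Gamma(15/2, 2909/32)
obs 9: x=4 → posterior Inverse-Gamma(8, 2909/32)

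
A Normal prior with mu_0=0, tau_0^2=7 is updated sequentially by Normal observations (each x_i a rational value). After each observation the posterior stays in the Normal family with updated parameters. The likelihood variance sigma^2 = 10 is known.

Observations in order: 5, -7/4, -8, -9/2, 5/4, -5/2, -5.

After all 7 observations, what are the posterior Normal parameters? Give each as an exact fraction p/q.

obs 1: x=5 → posterior Normal(35/17, 70/17)
obs 2: x=-7/4 → posterior Normal(91/96, 35/12)
obs 3: x=-8 → posterior Normal(-133/124, 70/31)
obs 4: x=-9/2 → posterior Normal(-259/152, 35/19)
obs 5: x=5/4 → posterior Normal(-56/45, 14/9)
obs 6: x=-5/2 → posterior Normal(-147/104, 35/26)
obs 7: x=-5 → posterior Normal(-217/118, 70/59)

mu_0=-217/118, tau_0^2=70/59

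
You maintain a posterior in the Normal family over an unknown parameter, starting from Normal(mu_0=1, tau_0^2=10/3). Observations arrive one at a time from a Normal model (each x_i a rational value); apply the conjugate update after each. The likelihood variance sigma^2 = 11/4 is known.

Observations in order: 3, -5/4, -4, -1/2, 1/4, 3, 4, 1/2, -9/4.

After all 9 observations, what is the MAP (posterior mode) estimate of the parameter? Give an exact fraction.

obs 1: x=3 → posterior Normal(153/73, 110/73)
obs 2: x=-5/4 → posterior Normal(103/113, 110/113)
obs 3: x=-4 → posterior Normal(-19/51, 110/153)
obs 4: x=-1/2 → posterior Normal(-77/193, 110/193)
obs 5: x=1/4 → posterior Normal(-67/233, 110/233)
obs 6: x=3 → posterior Normal(53/273, 110/273)
obs 7: x=4 → posterior Normal(213/313, 110/313)
obs 8: x=1/2 → posterior Normal(233/353, 110/353)
obs 9: x=-9/4 → posterior Normal(143/393, 110/393)

143/393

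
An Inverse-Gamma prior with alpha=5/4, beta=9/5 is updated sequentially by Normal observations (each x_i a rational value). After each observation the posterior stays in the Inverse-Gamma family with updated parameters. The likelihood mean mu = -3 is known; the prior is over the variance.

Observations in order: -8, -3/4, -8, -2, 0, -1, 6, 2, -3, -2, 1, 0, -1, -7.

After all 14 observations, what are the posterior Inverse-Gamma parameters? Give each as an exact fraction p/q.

obs 1: x=-8 → posterior Inverse-Gamma(7/4, 143/10)
obs 2: x=-3/4 → posterior Inverse-Gamma(9/4, 2693/160)
obs 3: x=-8 → posterior Inverse-Gamma(11/4, 4693/160)
obs 4: x=-2 → posterior Inverse-Gamma(13/4, 4773/160)
obs 5: x=0 → posterior Inverse-Gamma(15/4, 5493/160)
obs 6: x=-1 → posterior Inverse-Gamma(17/4, 5813/160)
obs 7: x=6 → posterior Inverse-Gamma(19/4, 12293/160)
obs 8: x=2 → posterior Inverse-Gamma(21/4, 14293/160)
obs 9: x=-3 → posterior Inverse-Gamma(23/4, 14293/160)
obs 10: x=-2 → posterior Inverse-Gamma(25/4, 14373/160)
obs 11: x=1 → posterior Inverse-Gamma(27/4, 15653/160)
obs 12: x=0 → posterior Inverse-Gamma(29/4, 16373/160)
obs 13: x=-1 → posterior Inverse-Gamma(31/4, 16693/160)
obs 14: x=-7 → posterior Inverse-Gamma(33/4, 17973/160)

alpha=33/4, beta=17973/160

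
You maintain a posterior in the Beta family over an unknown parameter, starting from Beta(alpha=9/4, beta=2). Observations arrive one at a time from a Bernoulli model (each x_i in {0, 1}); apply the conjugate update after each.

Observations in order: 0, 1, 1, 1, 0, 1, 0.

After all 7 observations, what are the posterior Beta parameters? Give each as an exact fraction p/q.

obs 1: x=0 → posterior Beta(9/4, 3)
obs 2: x=1 → posterior Beta(13/4, 3)
obs 3: x=1 → posterior Beta(17/4, 3)
obs 4: x=1 → posterior Beta(21/4, 3)
obs 5: x=0 → posterior Beta(21/4, 4)
obs 6: x=1 → posterior Beta(25/4, 4)
obs 7: x=0 → posterior Beta(25/4, 5)

alpha=25/4, beta=5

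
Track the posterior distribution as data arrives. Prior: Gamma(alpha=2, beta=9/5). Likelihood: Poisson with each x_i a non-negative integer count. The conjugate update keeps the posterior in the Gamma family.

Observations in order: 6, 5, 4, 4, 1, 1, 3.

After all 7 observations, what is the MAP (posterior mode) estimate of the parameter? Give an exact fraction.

obs 1: x=6 → posterior Gamma(8, 14/5)
obs 2: x=5 → posterior Gamma(13, 19/5)
obs 3: x=4 → posterior Gamma(17, 24/5)
obs 4: x=4 → posterior Gamma(21, 29/5)
obs 5: x=1 → posterior Gamma(22, 34/5)
obs 6: x=1 → posterior Gamma(23, 39/5)
obs 7: x=3 → posterior Gamma(26, 44/5)

125/44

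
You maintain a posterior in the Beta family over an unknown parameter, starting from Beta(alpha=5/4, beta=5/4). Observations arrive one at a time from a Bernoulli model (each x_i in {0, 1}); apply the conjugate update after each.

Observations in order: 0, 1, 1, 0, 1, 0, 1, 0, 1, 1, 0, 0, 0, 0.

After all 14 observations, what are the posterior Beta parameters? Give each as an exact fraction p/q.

alpha=29/4, beta=37/4

obs 1: x=0 → posterior Beta(5/4, 9/4)
obs 2: x=1 → posterior Beta(9/4, 9/4)
obs 3: x=1 → posterior Beta(13/4, 9/4)
obs 4: x=0 → posterior Beta(13/4, 13/4)
obs 5: x=1 → posterior Beta(17/4, 13/4)
obs 6: x=0 → posterior Beta(17/4, 17/4)
obs 7: x=1 → posterior Beta(21/4, 17/4)
obs 8: x=0 → posterior Beta(21/4, 21/4)
obs 9: x=1 → posterior Beta(25/4, 21/4)
obs 10: x=1 → posterior Beta(29/4, 21/4)
obs 11: x=0 → posterior Beta(29/4, 25/4)
obs 12: x=0 → posterior Beta(29/4, 29/4)
obs 13: x=0 → posterior Beta(29/4, 33/4)
obs 14: x=0 → posterior Beta(29/4, 37/4)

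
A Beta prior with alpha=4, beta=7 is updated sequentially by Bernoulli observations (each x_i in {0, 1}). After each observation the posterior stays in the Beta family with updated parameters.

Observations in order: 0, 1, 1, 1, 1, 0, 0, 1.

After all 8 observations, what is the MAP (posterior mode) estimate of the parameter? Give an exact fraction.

obs 1: x=0 → posterior Beta(4, 8)
obs 2: x=1 → posterior Beta(5, 8)
obs 3: x=1 → posterior Beta(6, 8)
obs 4: x=1 → posterior Beta(7, 8)
obs 5: x=1 → posterior Beta(8, 8)
obs 6: x=0 → posterior Beta(8, 9)
obs 7: x=0 → posterior Beta(8, 10)
obs 8: x=1 → posterior Beta(9, 10)

8/17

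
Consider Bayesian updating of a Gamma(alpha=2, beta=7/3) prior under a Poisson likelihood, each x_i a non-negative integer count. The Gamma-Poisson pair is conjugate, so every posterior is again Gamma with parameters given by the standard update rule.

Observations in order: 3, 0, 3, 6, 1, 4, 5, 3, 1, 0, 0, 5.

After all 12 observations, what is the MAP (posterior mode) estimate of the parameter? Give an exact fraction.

96/43

obs 1: x=3 → posterior Gamma(5, 10/3)
obs 2: x=0 → posterior Gamma(5, 13/3)
obs 3: x=3 → posterior Gamma(8, 16/3)
obs 4: x=6 → posterior Gamma(14, 19/3)
obs 5: x=1 → posterior Gamma(15, 22/3)
obs 6: x=4 → posterior Gamma(19, 25/3)
obs 7: x=5 → posterior Gamma(24, 28/3)
obs 8: x=3 → posterior Gamma(27, 31/3)
obs 9: x=1 → posterior Gamma(28, 34/3)
obs 10: x=0 → posterior Gamma(28, 37/3)
obs 11: x=0 → posterior Gamma(28, 40/3)
obs 12: x=5 → posterior Gamma(33, 43/3)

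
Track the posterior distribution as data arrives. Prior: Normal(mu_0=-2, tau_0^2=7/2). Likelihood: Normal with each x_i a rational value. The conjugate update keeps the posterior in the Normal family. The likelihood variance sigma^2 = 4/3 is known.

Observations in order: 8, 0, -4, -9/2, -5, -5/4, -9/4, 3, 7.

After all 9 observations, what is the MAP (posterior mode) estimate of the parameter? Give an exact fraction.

obs 1: x=8 → posterior Normal(152/29, 28/29)
obs 2: x=0 → posterior Normal(76/25, 14/25)
obs 3: x=-4 → posterior Normal(68/71, 28/71)
obs 4: x=-9/2 → posterior Normal(-53/184, 7/23)
obs 5: x=-5 → posterior Normal(-263/226, 28/113)
obs 6: x=-5/4 → posterior Normal(-631/536, 14/67)
obs 7: x=-9/4 → posterior Normal(-41/31, 28/155)
obs 8: x=3 → posterior Normal(-71/88, 7/44)
obs 9: x=7 → posterior Normal(5/197, 28/197)

5/197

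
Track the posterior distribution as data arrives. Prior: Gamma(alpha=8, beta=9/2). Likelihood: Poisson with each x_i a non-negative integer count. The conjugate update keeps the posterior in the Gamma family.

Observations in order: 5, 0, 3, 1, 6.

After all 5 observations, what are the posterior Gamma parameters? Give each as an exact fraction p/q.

obs 1: x=5 → posterior Gamma(13, 11/2)
obs 2: x=0 → posterior Gamma(13, 13/2)
obs 3: x=3 → posterior Gamma(16, 15/2)
obs 4: x=1 → posterior Gamma(17, 17/2)
obs 5: x=6 → posterior Gamma(23, 19/2)

alpha=23, beta=19/2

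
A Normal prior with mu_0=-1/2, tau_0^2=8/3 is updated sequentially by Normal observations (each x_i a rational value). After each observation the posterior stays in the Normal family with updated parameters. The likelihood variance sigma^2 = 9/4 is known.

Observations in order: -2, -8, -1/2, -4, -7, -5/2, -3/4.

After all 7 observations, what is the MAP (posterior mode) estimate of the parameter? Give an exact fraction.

-1611/502

obs 1: x=-2 → posterior Normal(-155/118, 72/59)
obs 2: x=-8 → posterior Normal(-667/182, 72/91)
obs 3: x=-1/2 → posterior Normal(-233/82, 24/41)
obs 4: x=-4 → posterior Normal(-191/62, 72/155)
obs 5: x=-7 → posterior Normal(-1403/374, 72/187)
obs 6: x=-5/2 → posterior Normal(-521/146, 24/73)
obs 7: x=-3/4 → posterior Normal(-1611/502, 72/251)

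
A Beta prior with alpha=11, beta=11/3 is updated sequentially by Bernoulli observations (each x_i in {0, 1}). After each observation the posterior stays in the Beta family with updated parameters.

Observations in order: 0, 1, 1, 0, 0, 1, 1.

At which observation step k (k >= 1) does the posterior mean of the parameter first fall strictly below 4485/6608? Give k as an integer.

obs 1: x=0 → posterior Beta(11, 14/3)
obs 2: x=1 → posterior Beta(12, 14/3)
obs 3: x=1 → posterior Beta(13, 14/3)
obs 4: x=0 → posterior Beta(13, 17/3)
obs 5: x=0 → posterior Beta(13, 20/3)
obs 6: x=1 → posterior Beta(14, 20/3)
obs 7: x=1 → posterior Beta(15, 20/3)

k = 5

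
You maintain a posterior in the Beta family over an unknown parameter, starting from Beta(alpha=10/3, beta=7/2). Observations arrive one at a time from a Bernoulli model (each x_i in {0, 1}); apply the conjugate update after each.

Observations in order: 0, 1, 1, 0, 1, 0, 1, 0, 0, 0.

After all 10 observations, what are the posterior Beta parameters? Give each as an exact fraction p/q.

alpha=22/3, beta=19/2

obs 1: x=0 → posterior Beta(10/3, 9/2)
obs 2: x=1 → posterior Beta(13/3, 9/2)
obs 3: x=1 → posterior Beta(16/3, 9/2)
obs 4: x=0 → posterior Beta(16/3, 11/2)
obs 5: x=1 → posterior Beta(19/3, 11/2)
obs 6: x=0 → posterior Beta(19/3, 13/2)
obs 7: x=1 → posterior Beta(22/3, 13/2)
obs 8: x=0 → posterior Beta(22/3, 15/2)
obs 9: x=0 → posterior Beta(22/3, 17/2)
obs 10: x=0 → posterior Beta(22/3, 19/2)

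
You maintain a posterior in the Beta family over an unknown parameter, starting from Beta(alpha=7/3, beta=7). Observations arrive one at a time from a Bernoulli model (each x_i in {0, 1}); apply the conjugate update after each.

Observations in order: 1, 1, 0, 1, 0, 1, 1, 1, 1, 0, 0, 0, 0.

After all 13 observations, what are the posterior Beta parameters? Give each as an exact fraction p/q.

obs 1: x=1 → posterior Beta(10/3, 7)
obs 2: x=1 → posterior Beta(13/3, 7)
obs 3: x=0 → posterior Beta(13/3, 8)
obs 4: x=1 → posterior Beta(16/3, 8)
obs 5: x=0 → posterior Beta(16/3, 9)
obs 6: x=1 → posterior Beta(19/3, 9)
obs 7: x=1 → posterior Beta(22/3, 9)
obs 8: x=1 → posterior Beta(25/3, 9)
obs 9: x=1 → posterior Beta(28/3, 9)
obs 10: x=0 → posterior Beta(28/3, 10)
obs 11: x=0 → posterior Beta(28/3, 11)
obs 12: x=0 → posterior Beta(28/3, 12)
obs 13: x=0 → posterior Beta(28/3, 13)

alpha=28/3, beta=13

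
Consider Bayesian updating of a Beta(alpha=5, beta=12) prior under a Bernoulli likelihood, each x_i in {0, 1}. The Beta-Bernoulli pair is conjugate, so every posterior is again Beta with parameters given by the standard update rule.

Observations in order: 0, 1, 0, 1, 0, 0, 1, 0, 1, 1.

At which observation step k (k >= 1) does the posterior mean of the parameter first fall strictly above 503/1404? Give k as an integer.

k = 10

obs 1: x=0 → posterior Beta(5, 13)
obs 2: x=1 → posterior Beta(6, 13)
obs 3: x=0 → posterior Beta(6, 14)
obs 4: x=1 → posterior Beta(7, 14)
obs 5: x=0 → posterior Beta(7, 15)
obs 6: x=0 → posterior Beta(7, 16)
obs 7: x=1 → posterior Beta(8, 16)
obs 8: x=0 → posterior Beta(8, 17)
obs 9: x=1 → posterior Beta(9, 17)
obs 10: x=1 → posterior Beta(10, 17)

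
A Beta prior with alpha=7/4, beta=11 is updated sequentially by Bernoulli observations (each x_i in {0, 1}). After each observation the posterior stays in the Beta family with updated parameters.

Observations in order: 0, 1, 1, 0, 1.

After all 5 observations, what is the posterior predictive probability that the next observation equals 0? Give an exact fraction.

obs 1: x=0 → posterior Beta(7/4, 12)
obs 2: x=1 → posterior Beta(11/4, 12)
obs 3: x=1 → posterior Beta(15/4, 12)
obs 4: x=0 → posterior Beta(15/4, 13)
obs 5: x=1 → posterior Beta(19/4, 13)

52/71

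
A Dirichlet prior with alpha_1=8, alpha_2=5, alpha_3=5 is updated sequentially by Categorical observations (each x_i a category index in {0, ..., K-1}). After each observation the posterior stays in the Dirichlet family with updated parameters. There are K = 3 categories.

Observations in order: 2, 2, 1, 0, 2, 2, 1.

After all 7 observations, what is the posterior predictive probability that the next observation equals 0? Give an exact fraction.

obs 1: x=2 → posterior Dirichlet(8, 5, 6)
obs 2: x=2 → posterior Dirichlet(8, 5, 7)
obs 3: x=1 → posterior Dirichlet(8, 6, 7)
obs 4: x=0 → posterior Dirichlet(9, 6, 7)
obs 5: x=2 → posterior Dirichlet(9, 6, 8)
obs 6: x=2 → posterior Dirichlet(9, 6, 9)
obs 7: x=1 → posterior Dirichlet(9, 7, 9)

9/25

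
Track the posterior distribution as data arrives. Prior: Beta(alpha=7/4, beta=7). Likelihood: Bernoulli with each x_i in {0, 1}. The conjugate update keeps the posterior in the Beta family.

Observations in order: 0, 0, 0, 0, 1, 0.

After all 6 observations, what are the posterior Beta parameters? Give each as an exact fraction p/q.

obs 1: x=0 → posterior Beta(7/4, 8)
obs 2: x=0 → posterior Beta(7/4, 9)
obs 3: x=0 → posterior Beta(7/4, 10)
obs 4: x=0 → posterior Beta(7/4, 11)
obs 5: x=1 → posterior Beta(11/4, 11)
obs 6: x=0 → posterior Beta(11/4, 12)

alpha=11/4, beta=12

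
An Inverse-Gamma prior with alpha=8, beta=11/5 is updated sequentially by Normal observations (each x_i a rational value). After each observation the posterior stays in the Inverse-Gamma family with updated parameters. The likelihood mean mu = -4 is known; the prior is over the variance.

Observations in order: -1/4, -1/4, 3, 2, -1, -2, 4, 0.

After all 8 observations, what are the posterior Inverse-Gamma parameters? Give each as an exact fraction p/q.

obs 1: x=-1/4 → posterior Inverse-Gamma(17/2, 1477/160)
obs 2: x=-1/4 → posterior Inverse-Gamma(9, 1301/80)
obs 3: x=3 → posterior Inverse-Gamma(19/2, 3261/80)
obs 4: x=2 → posterior Inverse-Gamma(10, 4701/80)
obs 5: x=-1 → posterior Inverse-Gamma(21/2, 5061/80)
obs 6: x=-2 → posterior Inverse-Gamma(11, 5221/80)
obs 7: x=4 → posterior Inverse-Gamma(23/2, 7781/80)
obs 8: x=0 → posterior Inverse-Gamma(12, 8421/80)

alpha=12, beta=8421/80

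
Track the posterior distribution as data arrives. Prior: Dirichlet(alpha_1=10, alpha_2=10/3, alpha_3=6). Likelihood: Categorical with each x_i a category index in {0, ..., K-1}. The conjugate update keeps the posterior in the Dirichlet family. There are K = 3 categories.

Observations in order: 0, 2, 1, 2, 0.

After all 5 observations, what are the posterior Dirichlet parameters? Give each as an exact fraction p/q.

obs 1: x=0 → posterior Dirichlet(11, 10/3, 6)
obs 2: x=2 → posterior Dirichlet(11, 10/3, 7)
obs 3: x=1 → posterior Dirichlet(11, 13/3, 7)
obs 4: x=2 → posterior Dirichlet(11, 13/3, 8)
obs 5: x=0 → posterior Dirichlet(12, 13/3, 8)

alpha_1=12, alpha_2=13/3, alpha_3=8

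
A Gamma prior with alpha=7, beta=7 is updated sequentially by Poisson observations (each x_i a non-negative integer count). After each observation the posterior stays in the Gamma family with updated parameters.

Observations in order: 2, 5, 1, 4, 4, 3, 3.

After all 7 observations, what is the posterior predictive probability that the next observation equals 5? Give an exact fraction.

136758836893364093787185667030969745408/3235799124554918962530791759490966796875

obs 1: x=2 → posterior Gamma(9, 8)
obs 2: x=5 → posterior Gamma(14, 9)
obs 3: x=1 → posterior Gamma(15, 10)
obs 4: x=4 → posterior Gamma(19, 11)
obs 5: x=4 → posterior Gamma(23, 12)
obs 6: x=3 → posterior Gamma(26, 13)
obs 7: x=3 → posterior Gamma(29, 14)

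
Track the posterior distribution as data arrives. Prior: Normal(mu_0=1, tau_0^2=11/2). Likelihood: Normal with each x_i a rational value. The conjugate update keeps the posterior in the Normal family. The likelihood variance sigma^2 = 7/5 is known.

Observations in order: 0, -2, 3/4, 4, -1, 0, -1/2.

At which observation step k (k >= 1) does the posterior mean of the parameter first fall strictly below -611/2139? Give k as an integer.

k = 2

obs 1: x=0 → posterior Normal(14/69, 77/69)
obs 2: x=-2 → posterior Normal(-24/31, 77/124)
obs 3: x=3/4 → posterior Normal(-219/716, 77/179)
obs 4: x=4 → posterior Normal(661/936, 77/234)
obs 5: x=-1 → posterior Normal(441/1156, 77/289)
obs 6: x=0 → posterior Normal(441/1376, 77/344)
obs 7: x=-1/2 → posterior Normal(331/1596, 11/57)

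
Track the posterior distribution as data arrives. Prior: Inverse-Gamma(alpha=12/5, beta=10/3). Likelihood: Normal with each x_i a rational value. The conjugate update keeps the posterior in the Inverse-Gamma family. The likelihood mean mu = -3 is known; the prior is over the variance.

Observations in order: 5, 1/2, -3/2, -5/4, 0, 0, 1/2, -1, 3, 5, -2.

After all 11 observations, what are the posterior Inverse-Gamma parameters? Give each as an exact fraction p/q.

obs 1: x=5 → posterior Inverse-Gamma(29/10, 106/3)
obs 2: x=1/2 → posterior Inverse-Gamma(17/5, 995/24)
obs 3: x=-3/2 → posterior Inverse-Gamma(39/10, 511/12)
obs 4: x=-5/4 → posterior Inverse-Gamma(22/5, 4235/96)
obs 5: x=0 → posterior Inverse-Gamma(49/10, 4667/96)
obs 6: x=0 → posterior Inverse-Gamma(27/5, 5099/96)
obs 7: x=1/2 → posterior Inverse-Gamma(59/10, 5687/96)
obs 8: x=-1 → posterior Inverse-Gamma(32/5, 5879/96)
obs 9: x=3 → posterior Inverse-Gamma(69/10, 7607/96)
obs 10: x=5 → posterior Inverse-Gamma(37/5, 10679/96)
obs 11: x=-2 → posterior Inverse-Gamma(79/10, 10727/96)

alpha=79/10, beta=10727/96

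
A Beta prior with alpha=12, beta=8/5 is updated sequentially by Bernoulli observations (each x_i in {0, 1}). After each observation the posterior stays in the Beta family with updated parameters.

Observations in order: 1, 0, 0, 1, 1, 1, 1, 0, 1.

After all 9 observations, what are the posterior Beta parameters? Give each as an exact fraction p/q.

obs 1: x=1 → posterior Beta(13, 8/5)
obs 2: x=0 → posterior Beta(13, 13/5)
obs 3: x=0 → posterior Beta(13, 18/5)
obs 4: x=1 → posterior Beta(14, 18/5)
obs 5: x=1 → posterior Beta(15, 18/5)
obs 6: x=1 → posterior Beta(16, 18/5)
obs 7: x=1 → posterior Beta(17, 18/5)
obs 8: x=0 → posterior Beta(17, 23/5)
obs 9: x=1 → posterior Beta(18, 23/5)

alpha=18, beta=23/5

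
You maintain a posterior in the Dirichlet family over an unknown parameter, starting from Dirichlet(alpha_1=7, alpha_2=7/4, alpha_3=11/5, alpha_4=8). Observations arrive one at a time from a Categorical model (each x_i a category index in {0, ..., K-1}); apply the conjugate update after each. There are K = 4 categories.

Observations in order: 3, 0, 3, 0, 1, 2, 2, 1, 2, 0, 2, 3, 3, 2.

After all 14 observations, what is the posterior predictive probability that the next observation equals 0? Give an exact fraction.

obs 1: x=3 → posterior Dirichlet(7, 7/4, 11/5, 9)
obs 2: x=0 → posterior Dirichlet(8, 7/4, 11/5, 9)
obs 3: x=3 → posterior Dirichlet(8, 7/4, 11/5, 10)
obs 4: x=0 → posterior Dirichlet(9, 7/4, 11/5, 10)
obs 5: x=1 → posterior Dirichlet(9, 11/4, 11/5, 10)
obs 6: x=2 → posterior Dirichlet(9, 11/4, 16/5, 10)
obs 7: x=2 → posterior Dirichlet(9, 11/4, 21/5, 10)
obs 8: x=1 → posterior Dirichlet(9, 15/4, 21/5, 10)
obs 9: x=2 → posterior Dirichlet(9, 15/4, 26/5, 10)
obs 10: x=0 → posterior Dirichlet(10, 15/4, 26/5, 10)
obs 11: x=2 → posterior Dirichlet(10, 15/4, 31/5, 10)
obs 12: x=3 → posterior Dirichlet(10, 15/4, 31/5, 11)
obs 13: x=3 → posterior Dirichlet(10, 15/4, 31/5, 12)
obs 14: x=2 → posterior Dirichlet(10, 15/4, 36/5, 12)

200/659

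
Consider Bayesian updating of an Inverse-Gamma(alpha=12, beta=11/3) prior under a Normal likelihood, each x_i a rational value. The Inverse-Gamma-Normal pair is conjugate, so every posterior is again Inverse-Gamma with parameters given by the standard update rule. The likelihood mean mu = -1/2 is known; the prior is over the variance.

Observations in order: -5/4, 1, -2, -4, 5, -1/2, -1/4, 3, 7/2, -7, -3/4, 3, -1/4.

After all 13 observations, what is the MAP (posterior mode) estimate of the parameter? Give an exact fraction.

827/234

obs 1: x=-5/4 → posterior Inverse-Gamma(25/2, 379/96)
obs 2: x=1 → posterior Inverse-Gamma(13, 487/96)
obs 3: x=-2 → posterior Inverse-Gamma(27/2, 595/96)
obs 4: x=-4 → posterior Inverse-Gamma(14, 1183/96)
obs 5: x=5 → posterior Inverse-Gamma(29/2, 2635/96)
obs 6: x=-1/2 → posterior Inverse-Gamma(15, 2635/96)
obs 7: x=-1/4 → posterior Inverse-Gamma(31/2, 1319/48)
obs 8: x=3 → posterior Inverse-Gamma(16, 1613/48)
obs 9: x=7/2 → posterior Inverse-Gamma(33/2, 1997/48)
obs 10: x=-7 → posterior Inverse-Gamma(17, 3011/48)
obs 11: x=-3/4 → posterior Inverse-Gamma(35/2, 6025/96)
obs 12: x=3 → posterior Inverse-Gamma(18, 6613/96)
obs 13: x=-1/4 → posterior Inverse-Gamma(37/2, 827/12)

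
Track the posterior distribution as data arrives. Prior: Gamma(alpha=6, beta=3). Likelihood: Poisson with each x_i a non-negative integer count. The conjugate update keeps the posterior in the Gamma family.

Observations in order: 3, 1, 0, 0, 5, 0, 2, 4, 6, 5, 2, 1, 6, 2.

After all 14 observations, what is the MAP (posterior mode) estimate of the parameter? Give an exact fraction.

42/17

obs 1: x=3 → posterior Gamma(9, 4)
obs 2: x=1 → posterior Gamma(10, 5)
obs 3: x=0 → posterior Gamma(10, 6)
obs 4: x=0 → posterior Gamma(10, 7)
obs 5: x=5 → posterior Gamma(15, 8)
obs 6: x=0 → posterior Gamma(15, 9)
obs 7: x=2 → posterior Gamma(17, 10)
obs 8: x=4 → posterior Gamma(21, 11)
obs 9: x=6 → posterior Gamma(27, 12)
obs 10: x=5 → posterior Gamma(32, 13)
obs 11: x=2 → posterior Gamma(34, 14)
obs 12: x=1 → posterior Gamma(35, 15)
obs 13: x=6 → posterior Gamma(41, 16)
obs 14: x=2 → posterior Gamma(43, 17)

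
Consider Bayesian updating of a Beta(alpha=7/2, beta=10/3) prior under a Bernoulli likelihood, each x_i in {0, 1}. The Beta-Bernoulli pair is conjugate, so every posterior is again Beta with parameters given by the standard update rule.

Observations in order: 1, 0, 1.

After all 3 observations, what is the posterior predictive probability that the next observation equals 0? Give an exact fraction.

26/59

obs 1: x=1 → posterior Beta(9/2, 10/3)
obs 2: x=0 → posterior Beta(9/2, 13/3)
obs 3: x=1 → posterior Beta(11/2, 13/3)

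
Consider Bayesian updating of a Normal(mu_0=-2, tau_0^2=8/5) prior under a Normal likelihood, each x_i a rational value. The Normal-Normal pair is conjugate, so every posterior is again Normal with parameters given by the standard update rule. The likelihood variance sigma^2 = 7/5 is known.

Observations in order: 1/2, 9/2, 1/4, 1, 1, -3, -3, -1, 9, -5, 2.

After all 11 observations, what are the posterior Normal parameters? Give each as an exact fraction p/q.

mu_0=36/95, tau_0^2=56/475

obs 1: x=1/2 → posterior Normal(-2/3, 56/75)
obs 2: x=9/2 → posterior Normal(26/23, 56/115)
obs 3: x=1/4 → posterior Normal(28/31, 56/155)
obs 4: x=1 → posterior Normal(12/13, 56/195)
obs 5: x=1 → posterior Normal(44/47, 56/235)
obs 6: x=-3 → posterior Normal(4/11, 56/275)
obs 7: x=-3 → posterior Normal(-4/63, 8/45)
obs 8: x=-1 → posterior Normal(-12/71, 56/355)
obs 9: x=9 → posterior Normal(60/79, 56/395)
obs 10: x=-5 → posterior Normal(20/87, 56/435)
obs 11: x=2 → posterior Normal(36/95, 56/475)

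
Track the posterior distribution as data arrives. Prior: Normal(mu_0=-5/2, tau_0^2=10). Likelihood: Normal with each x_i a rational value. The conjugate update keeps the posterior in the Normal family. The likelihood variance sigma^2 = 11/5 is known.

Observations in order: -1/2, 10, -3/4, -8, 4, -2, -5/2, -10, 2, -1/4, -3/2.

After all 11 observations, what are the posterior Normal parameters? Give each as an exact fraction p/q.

obs 1: x=-1/2 → posterior Normal(-105/122, 110/61)
obs 2: x=10 → posterior Normal(895/222, 110/111)
obs 3: x=-3/4 → posterior Normal(410/161, 110/161)
obs 4: x=-8 → posterior Normal(10/211, 110/211)
obs 5: x=4 → posterior Normal(70/87, 110/261)
obs 6: x=-2 → posterior Normal(110/311, 110/311)
obs 7: x=-5/2 → posterior Normal(-15/361, 110/361)
obs 8: x=-10 → posterior Normal(-515/411, 110/411)
obs 9: x=2 → posterior Normal(-415/461, 110/461)
obs 10: x=-1/4 → posterior Normal(-855/1022, 110/511)
obs 11: x=-3/2 → posterior Normal(-335/374, 10/51)

mu_0=-335/374, tau_0^2=10/51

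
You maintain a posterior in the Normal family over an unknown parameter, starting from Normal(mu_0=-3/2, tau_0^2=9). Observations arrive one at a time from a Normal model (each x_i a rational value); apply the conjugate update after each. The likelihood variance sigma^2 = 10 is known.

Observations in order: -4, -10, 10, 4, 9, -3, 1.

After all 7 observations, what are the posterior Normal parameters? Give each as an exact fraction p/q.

mu_0=48/73, tau_0^2=90/73

obs 1: x=-4 → posterior Normal(-51/19, 90/19)
obs 2: x=-10 → posterior Normal(-141/28, 45/14)
obs 3: x=10 → posterior Normal(-51/37, 90/37)
obs 4: x=4 → posterior Normal(-15/46, 45/23)
obs 5: x=9 → posterior Normal(6/5, 18/11)
obs 6: x=-3 → posterior Normal(39/64, 45/32)
obs 7: x=1 → posterior Normal(48/73, 90/73)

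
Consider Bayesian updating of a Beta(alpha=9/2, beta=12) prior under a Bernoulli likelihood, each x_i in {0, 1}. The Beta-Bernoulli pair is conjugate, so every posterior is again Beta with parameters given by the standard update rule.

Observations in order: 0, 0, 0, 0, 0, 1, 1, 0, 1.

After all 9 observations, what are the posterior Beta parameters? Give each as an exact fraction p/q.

alpha=15/2, beta=18

obs 1: x=0 → posterior Beta(9/2, 13)
obs 2: x=0 → posterior Beta(9/2, 14)
obs 3: x=0 → posterior Beta(9/2, 15)
obs 4: x=0 → posterior Beta(9/2, 16)
obs 5: x=0 → posterior Beta(9/2, 17)
obs 6: x=1 → posterior Beta(11/2, 17)
obs 7: x=1 → posterior Beta(13/2, 17)
obs 8: x=0 → posterior Beta(13/2, 18)
obs 9: x=1 → posterior Beta(15/2, 18)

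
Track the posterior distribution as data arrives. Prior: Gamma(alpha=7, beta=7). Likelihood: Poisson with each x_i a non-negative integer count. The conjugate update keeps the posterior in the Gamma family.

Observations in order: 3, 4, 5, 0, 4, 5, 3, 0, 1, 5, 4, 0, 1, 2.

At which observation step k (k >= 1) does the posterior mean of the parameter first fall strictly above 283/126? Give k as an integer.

obs 1: x=3 → posterior Gamma(10, 8)
obs 2: x=4 → posterior Gamma(14, 9)
obs 3: x=5 → posterior Gamma(19, 10)
obs 4: x=0 → posterior Gamma(19, 11)
obs 5: x=4 → posterior Gamma(23, 12)
obs 6: x=5 → posterior Gamma(28, 13)
obs 7: x=3 → posterior Gamma(31, 14)
obs 8: x=0 → posterior Gamma(31, 15)
obs 9: x=1 → posterior Gamma(32, 16)
obs 10: x=5 → posterior Gamma(37, 17)
obs 11: x=4 → posterior Gamma(41, 18)
obs 12: x=0 → posterior Gamma(41, 19)
obs 13: x=1 → posterior Gamma(42, 20)
obs 14: x=2 → posterior Gamma(44, 21)

k = 11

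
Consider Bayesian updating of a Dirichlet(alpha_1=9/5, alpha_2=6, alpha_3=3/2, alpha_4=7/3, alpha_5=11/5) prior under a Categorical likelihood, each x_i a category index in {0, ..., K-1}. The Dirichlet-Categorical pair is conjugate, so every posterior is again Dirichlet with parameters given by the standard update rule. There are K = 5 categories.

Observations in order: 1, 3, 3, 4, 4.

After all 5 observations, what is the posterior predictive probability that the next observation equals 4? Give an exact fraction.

126/565

obs 1: x=1 → posterior Dirichlet(9/5, 7, 3/2, 7/3, 11/5)
obs 2: x=3 → posterior Dirichlet(9/5, 7, 3/2, 10/3, 11/5)
obs 3: x=3 → posterior Dirichlet(9/5, 7, 3/2, 13/3, 11/5)
obs 4: x=4 → posterior Dirichlet(9/5, 7, 3/2, 13/3, 16/5)
obs 5: x=4 → posterior Dirichlet(9/5, 7, 3/2, 13/3, 21/5)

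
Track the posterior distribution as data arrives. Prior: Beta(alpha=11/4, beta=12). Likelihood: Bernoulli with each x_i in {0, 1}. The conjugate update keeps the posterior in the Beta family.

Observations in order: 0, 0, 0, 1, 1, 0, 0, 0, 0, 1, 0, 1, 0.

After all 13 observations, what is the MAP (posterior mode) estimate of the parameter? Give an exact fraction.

23/103

obs 1: x=0 → posterior Beta(11/4, 13)
obs 2: x=0 → posterior Beta(11/4, 14)
obs 3: x=0 → posterior Beta(11/4, 15)
obs 4: x=1 → posterior Beta(15/4, 15)
obs 5: x=1 → posterior Beta(19/4, 15)
obs 6: x=0 → posterior Beta(19/4, 16)
obs 7: x=0 → posterior Beta(19/4, 17)
obs 8: x=0 → posterior Beta(19/4, 18)
obs 9: x=0 → posterior Beta(19/4, 19)
obs 10: x=1 → posterior Beta(23/4, 19)
obs 11: x=0 → posterior Beta(23/4, 20)
obs 12: x=1 → posterior Beta(27/4, 20)
obs 13: x=0 → posterior Beta(27/4, 21)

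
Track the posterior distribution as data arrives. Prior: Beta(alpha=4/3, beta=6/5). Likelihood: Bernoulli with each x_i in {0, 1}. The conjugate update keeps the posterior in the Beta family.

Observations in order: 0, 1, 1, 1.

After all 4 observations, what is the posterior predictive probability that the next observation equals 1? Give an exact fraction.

65/98

obs 1: x=0 → posterior Beta(4/3, 11/5)
obs 2: x=1 → posterior Beta(7/3, 11/5)
obs 3: x=1 → posterior Beta(10/3, 11/5)
obs 4: x=1 → posterior Beta(13/3, 11/5)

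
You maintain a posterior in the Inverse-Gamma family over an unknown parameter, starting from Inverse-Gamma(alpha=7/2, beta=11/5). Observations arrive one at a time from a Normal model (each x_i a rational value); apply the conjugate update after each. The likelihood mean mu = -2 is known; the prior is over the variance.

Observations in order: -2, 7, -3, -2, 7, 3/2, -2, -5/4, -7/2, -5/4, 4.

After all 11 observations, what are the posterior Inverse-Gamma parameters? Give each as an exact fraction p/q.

alpha=9, beta=8761/80

obs 1: x=-2 → posterior Inverse-Gamma(4, 11/5)
obs 2: x=7 → posterior Inverse-Gamma(9/2, 427/10)
obs 3: x=-3 → posterior Inverse-Gamma(5, 216/5)
obs 4: x=-2 → posterior Inverse-Gamma(11/2, 216/5)
obs 5: x=7 → posterior Inverse-Gamma(6, 837/10)
obs 6: x=3/2 → posterior Inverse-Gamma(13/2, 3593/40)
obs 7: x=-2 → posterior Inverse-Gamma(7, 3593/40)
obs 8: x=-5/4 → posterior Inverse-Gamma(15/2, 14417/160)
obs 9: x=-7/2 → posterior Inverse-Gamma(8, 14597/160)
obs 10: x=-5/4 → posterior Inverse-Gamma(17/2, 7321/80)
obs 11: x=4 → posterior Inverse-Gamma(9, 8761/80)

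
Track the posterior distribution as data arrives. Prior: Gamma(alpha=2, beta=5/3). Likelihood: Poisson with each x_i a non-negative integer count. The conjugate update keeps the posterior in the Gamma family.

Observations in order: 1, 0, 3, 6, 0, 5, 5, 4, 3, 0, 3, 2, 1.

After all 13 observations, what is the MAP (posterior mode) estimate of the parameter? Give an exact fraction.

51/22

obs 1: x=1 → posterior Gamma(3, 8/3)
obs 2: x=0 → posterior Gamma(3, 11/3)
obs 3: x=3 → posterior Gamma(6, 14/3)
obs 4: x=6 → posterior Gamma(12, 17/3)
obs 5: x=0 → posterior Gamma(12, 20/3)
obs 6: x=5 → posterior Gamma(17, 23/3)
obs 7: x=5 → posterior Gamma(22, 26/3)
obs 8: x=4 → posterior Gamma(26, 29/3)
obs 9: x=3 → posterior Gamma(29, 32/3)
obs 10: x=0 → posterior Gamma(29, 35/3)
obs 11: x=3 → posterior Gamma(32, 38/3)
obs 12: x=2 → posterior Gamma(34, 41/3)
obs 13: x=1 → posterior Gamma(35, 44/3)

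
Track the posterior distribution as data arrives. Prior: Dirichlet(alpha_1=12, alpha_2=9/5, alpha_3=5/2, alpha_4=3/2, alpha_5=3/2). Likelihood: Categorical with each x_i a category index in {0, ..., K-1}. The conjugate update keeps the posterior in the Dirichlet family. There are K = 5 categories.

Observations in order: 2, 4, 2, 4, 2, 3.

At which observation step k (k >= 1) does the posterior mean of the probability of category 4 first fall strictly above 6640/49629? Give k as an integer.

k = 4

obs 1: x=2 → posterior Dirichlet(12, 9/5, 7/2, 3/2, 3/2)
obs 2: x=4 → posterior Dirichlet(12, 9/5, 7/2, 3/2, 5/2)
obs 3: x=2 → posterior Dirichlet(12, 9/5, 9/2, 3/2, 5/2)
obs 4: x=4 → posterior Dirichlet(12, 9/5, 9/2, 3/2, 7/2)
obs 5: x=2 → posterior Dirichlet(12, 9/5, 11/2, 3/2, 7/2)
obs 6: x=3 → posterior Dirichlet(12, 9/5, 11/2, 5/2, 7/2)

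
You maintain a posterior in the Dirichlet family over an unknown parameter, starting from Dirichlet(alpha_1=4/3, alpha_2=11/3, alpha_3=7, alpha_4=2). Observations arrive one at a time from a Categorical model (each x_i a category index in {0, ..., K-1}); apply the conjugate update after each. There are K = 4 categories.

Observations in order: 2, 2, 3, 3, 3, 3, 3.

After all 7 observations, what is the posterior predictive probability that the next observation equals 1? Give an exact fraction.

obs 1: x=2 → posterior Dirichlet(4/3, 11/3, 8, 2)
obs 2: x=2 → posterior Dirichlet(4/3, 11/3, 9, 2)
obs 3: x=3 → posterior Dirichlet(4/3, 11/3, 9, 3)
obs 4: x=3 → posterior Dirichlet(4/3, 11/3, 9, 4)
obs 5: x=3 → posterior Dirichlet(4/3, 11/3, 9, 5)
obs 6: x=3 → posterior Dirichlet(4/3, 11/3, 9, 6)
obs 7: x=3 → posterior Dirichlet(4/3, 11/3, 9, 7)

11/63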